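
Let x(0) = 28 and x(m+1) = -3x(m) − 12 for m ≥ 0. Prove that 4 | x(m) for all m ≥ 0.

Base case: x(0) = 28 = 4·7, so 4 | x(0).
Assume 4 | x(k), so x(k) = 4t for some integer t.
Then x(k+1) = -3x(k) − 12 = -3·(4t) − 12 = 4(-3t − 3), so 4 | x(k+1).
So the property holds for k+1, and by induction 4 | x(m) for all m ≥ 0.

4 | x(m)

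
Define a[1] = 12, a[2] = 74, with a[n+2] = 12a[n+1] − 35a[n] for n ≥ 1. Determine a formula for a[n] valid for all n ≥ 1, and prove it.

Claim: a[n] = 7^n + 5^n.

Base cases: a[1] = 12 and 7^1 + 5^1 = 12; a[2] = 74 and 7^2 + 5^2 = 74.
Assume a[j] = 7^j + 5^j for all 1 ≤ j ≤ m, where m ≥ 2.
Then a[m+1] = 12a[m] − 35a[m−1] = 12·(7^m + 5^m) − 35·(7^{m−1} + 5^{m−1}) = (12·7 − 35)7^{m−1} + (12·5 − 35)5^{m−1} = 49·7^{m−1} + 25·5^{m−1} = 7^{m+1} + 5^{m+1}.
By strong induction, a[n] = 7^n + 5^n for all n ≥ 1.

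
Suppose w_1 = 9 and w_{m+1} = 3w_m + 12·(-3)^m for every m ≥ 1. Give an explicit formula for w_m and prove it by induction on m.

Claim: w_m = 3^m − 2·(-3)^m.

Base case: w_1 = 9, and 3^1 − 2·(-3)^1 = 3 + 6 = 9.
Assume w_r = 3^r − 2·(-3)^r for some r ≥ 1.
Then w_{r+1} = 3w_r + 12·(-3)^r = 3·(3^r − 2·(-3)^r) + 12·(-3)^r = 3^{r+1} − 6·(-3)^r + 12·(-3)^r = 3^{r+1} + 6·(-3)^r = 3^{r+1} − 2·(-3)^{r+1}.
Hence w_m = 3^m − 2·(-3)^m for every m ≥ 1, by induction.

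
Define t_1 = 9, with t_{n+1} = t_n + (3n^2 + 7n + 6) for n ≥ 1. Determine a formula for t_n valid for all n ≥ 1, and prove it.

Claim: t_n = n^3 + 2n^2 + 3n + 3.

Base case: t_1 = 9, and 1^3 + 2·1^2 + 3·1 + 3 = 9.
Assume t_r = r^3 + 2r^2 + 3r + 3.
Then t_{r+1} = t_r + (3r^2 + 7r + 6) = (r^3 + 2r^2 + 3r + 3) + (3r^2 + 7r + 6) = r^3 + 5r^2 + 10r + 9,
and (r+1)^3 + 2·(r+1)^2 + 3·(r+1) + 3 = r^3 + 5r^2 + 10r + 9.
This completes the inductive step, so t_n = n^3 + 2n^2 + 3n + 3 for all n ≥ 1.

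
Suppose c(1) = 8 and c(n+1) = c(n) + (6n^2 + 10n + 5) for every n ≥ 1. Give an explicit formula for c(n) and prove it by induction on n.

Claim: c(n) = 2n^3 + 2n^2 + n + 3.

Base case: c(1) = 8, and 2·1^3 + 2·1^2 + 1 + 3 = 8.
Assume c(m) = 2m^3 + 2m^2 + m + 3.
Then c(m+1) = c(m) + (6m^2 + 10m + 5) = (2m^3 + 2m^2 + m + 3) + (6m^2 + 10m + 5) = 2m^3 + 8m^2 + 11m + 8,
and 2·(m+1)^3 + 2·(m+1)^2 + (m+1) + 3 = 2m^3 + 8m^2 + 11m + 8.
By induction, c(n) = 2n^3 + 2n^2 + n + 3 for all n ≥ 1.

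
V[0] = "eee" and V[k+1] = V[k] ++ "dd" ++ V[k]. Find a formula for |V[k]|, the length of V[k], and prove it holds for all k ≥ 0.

Claim: |V[k]| = 5·2^k − 2.

Base case: |V[0]| = 3, and 5·2^0 − 2 = 3.
Assume |V[m]| = 5·2^m − 2.
Then |V[m+1]| = |V[m]| + 2 + |V[m]| = 2|V[m]| + 2 = 2(5·2^m − 2) + 2 = 5·2^{m+1} − 4 + 2 = 5·2^{m+1} − 2.
By induction, |V[k]| = 5·2^k − 2 for all k ≥ 0.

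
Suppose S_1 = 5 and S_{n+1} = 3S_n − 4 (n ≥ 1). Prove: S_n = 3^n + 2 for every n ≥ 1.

Base case: S_1 = 5, and 3^1 + 2 = 3 + 2 = 5.
Assume S_k = 3^k + 2 for some k ≥ 1.
Then S_{k+1} = 3S_k − 4 = 3·(3^k + 2) − 4 = 3^{k+1} + 6 − 4 = 3^{k+1} + 2.
So the formula holds for k+1, and by induction S_n = 3^n + 2 for all n ≥ 1.

S_n = 3^n + 2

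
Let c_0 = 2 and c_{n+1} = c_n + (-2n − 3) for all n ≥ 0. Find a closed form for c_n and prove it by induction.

Claim: c_n = -n^2 − 2n + 2.

Base case: c_0 = 2, and -0^2 − 2·0 + 2 = 2.
Assume c_m = -m^2 − 2m + 2.
Then c_{m+1} = c_m + (-2m − 3) = (-m^2 − 2m + 2) + (-2m − 3) = -m^2 − 4m − 1,
and -(m+1)^2 − 2·(m+1) + 2 = -m^2 − 4m − 1.
By induction, c_n = -n^2 − 2n + 2 for all n ≥ 0.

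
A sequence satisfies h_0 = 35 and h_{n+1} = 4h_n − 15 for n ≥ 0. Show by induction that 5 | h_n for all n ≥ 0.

Base case: h_0 = 35 = 5·7, so 5 | h_0.
Assume 5 | h_k, so h_k = 5t for some integer t.
Then h_{k+1} = 4h_k − 15 = 4·(5t) − 15 = 5(4t − 3), so 5 | h_{k+1}.
By induction, 5 | h_n for all n ≥ 0.

5 | h_n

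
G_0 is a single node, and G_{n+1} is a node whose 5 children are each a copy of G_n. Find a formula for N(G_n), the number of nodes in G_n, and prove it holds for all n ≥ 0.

Claim: N(G_n) = (5^{n+1} − 1)/4.

Base case: N(G_0) = 1, and (5^{0+1} − 1)/4 = 1.
Assume N(G_k) = (5^{k+1} − 1)/4.
Then N(G_{k+1}) = 1 + 5N(G_k) = 1 + 5·(5^{k+1} − 1)/4 = 1 + (5^{k+2} − 5)/4 = (4 + 5^{k+2} − 5)/4 = (5^{k+2} − 1)/4.
Hence N(G_n) = (5^{n+1} − 1)/4 for every n ≥ 0, by induction.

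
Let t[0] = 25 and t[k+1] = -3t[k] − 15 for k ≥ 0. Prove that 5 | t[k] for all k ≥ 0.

Base case: t[0] = 25 = 5·5, so 5 | t[0].
Assume 5 | t[r], so t[r] = 5s for some integer s.
Then t[r+1] = -3t[r] − 15 = -3·(5s) − 15 = 5(-3s − 3), so 5 | t[r+1].
This completes the inductive step, so 5 | t[k] for all k ≥ 0.

5 | t[k]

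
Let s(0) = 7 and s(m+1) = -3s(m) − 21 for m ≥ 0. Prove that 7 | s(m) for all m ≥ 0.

Base case: s(0) = 7 = 7·1, so 7 | s(0).
Assume 7 | s(r), so s(r) = 7t for some integer t.
Then s(r+1) = -3s(r) − 21 = -3·(7t) − 21 = 7(-3t − 3), so 7 | s(r+1).
By induction, 7 | s(m) for all m ≥ 0.

7 | s(m)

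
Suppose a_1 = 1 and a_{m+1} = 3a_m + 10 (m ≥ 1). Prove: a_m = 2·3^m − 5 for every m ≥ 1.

Base case: a_1 = 1, and 2·3^1 − 5 = 6 − 5 = 1.
Assume a_k = 2·3^k − 5 for some k ≥ 1.
Then a_{k+1} = 3a_k + 10 = 3·(2·3^k − 5) + 10 = 6·3^k − 15 + 10 = 2·3^{k+1} − 5.
By induction, a_m = 2·3^m − 5 for all m ≥ 1.

a_m = 2·3^m − 5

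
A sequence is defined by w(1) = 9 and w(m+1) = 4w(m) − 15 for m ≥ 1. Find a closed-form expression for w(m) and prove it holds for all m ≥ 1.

Claim: w(m) = 4^m + 5.

Base case: w(1) = 9, and 4^1 + 5 = 4 + 5 = 9.
Assume w(r) = 4^r + 5 for some r ≥ 1.
Then w(r+1) = 4w(r) − 15 = 4·(4^r + 5) − 15 = 4^{r+1} + 20 − 15 = 4^{r+1} + 5.
This completes the inductive step, so w(m) = 4^m + 5 for all m ≥ 1.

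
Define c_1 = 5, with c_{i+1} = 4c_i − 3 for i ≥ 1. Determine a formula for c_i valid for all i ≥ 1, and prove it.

Claim: c_i = 4^i + 1.

Base case: c_1 = 5, and 4^1 + 1 = 4 + 1 = 5.
Assume c_j = 4^j + 1 for some j ≥ 1.
Then c_{j+1} = 4c_j − 3 = 4·(4^j + 1) − 3 = 4^{j+1} + 4 − 3 = 4^{j+1} + 1.
By induction, c_i = 4^i + 1 for all i ≥ 1.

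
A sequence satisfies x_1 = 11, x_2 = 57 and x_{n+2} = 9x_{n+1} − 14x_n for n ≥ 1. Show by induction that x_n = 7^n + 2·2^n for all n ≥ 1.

Base cases: x_1 = 11 and 7^1 + 2·2^1 = 11; x_2 = 57 and 7^2 + 2·2^2 = 57.
Assume x_i = 7^i + 2·2^i for all 1 ≤ i ≤ j, where j ≥ 2.
Then x_{j+1} = 9x_j − 14x_{j−1} = 9·(7^j + 2·2^j) − 14·(7^{j−1} + 2·2^{j−1}) = (9·7 − 14)7^{j−1} + 2·(9·2 − 14)2^{j−1} = 49·7^{j−1} + 8·2^{j−1} = 7^{j+1} + 2·2^{j+1}.
By strong induction, x_n = 7^n + 2·2^n for all n ≥ 1.

x_n = 7^n + 2·2^n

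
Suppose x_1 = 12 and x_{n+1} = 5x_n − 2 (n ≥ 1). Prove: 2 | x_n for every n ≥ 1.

Base case: x_1 = 12 = 2·6, so 2 | x_1.
Assume 2 | x_m, so x_m = 2t for some integer t.
Then x_{m+1} = 5x_m − 2 = 5·(2t) − 2 = 2(5t − 1), so 2 | x_{m+1}.
Hence 2 | x_n for every n ≥ 1, by induction.

2 | x_n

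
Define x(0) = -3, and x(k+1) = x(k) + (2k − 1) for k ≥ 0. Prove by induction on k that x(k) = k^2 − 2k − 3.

Base case: x(0) = -3, and 0^2 − 2·0 − 3 = -3.
Assume x(m) = m^2 − 2m − 3.
Then x(m+1) = x(m) + (2m − 1) = (m^2 − 2m − 3) + (2m − 1) = m^2 − 4,
and (m+1)^2 − 2·(m+1) − 3 = m^2 − 4.
This completes the inductive step, so x(k) = k^2 − 2k − 3 for all k ≥ 0.

x(k) = k^2 − 2k − 3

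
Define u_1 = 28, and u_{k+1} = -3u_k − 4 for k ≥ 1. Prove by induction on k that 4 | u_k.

Base case: u_1 = 28 = 4·7, so 4 | u_1.
Assume 4 | u_j, so u_j = 4t for some integer t.
Then u_{j+1} = -3u_j − 4 = -3·(4t) − 4 = 4(-3t − 1), so 4 | u_{j+1}.
So the property holds for j+1, and by induction 4 | u_k for all k ≥ 1.

4 | u_k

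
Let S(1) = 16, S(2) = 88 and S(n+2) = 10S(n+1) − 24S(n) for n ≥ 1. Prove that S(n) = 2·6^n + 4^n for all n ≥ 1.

Base cases: S(1) = 16 and 2·6^1 + 4^1 = 16; S(2) = 88 and 2·6^2 + 4^2 = 88.
Assume S(j) = 2·6^j + 4^j for all 1 ≤ j ≤ r, where r ≥ 2.
Then S(r+1) = 10S(r) − 24S(r−1) = 10·(2·6^r + 4^r) − 24·(2·6^{r−1} + 4^{r−1}) = 2·(10·6 − 24)6^{r−1} + (10·4 − 24)4^{r−1} = 72·6^{r−1} + 16·4^{r−1} = 2·6^{r+1} + 4^{r+1}.
This completes the inductive step, so S(n) = 2·6^n + 4^n for all n ≥ 1.

S(n) = 2·6^n + 4^n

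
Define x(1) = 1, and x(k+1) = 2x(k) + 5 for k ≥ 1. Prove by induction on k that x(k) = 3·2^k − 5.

Base case: x(1) = 1, and 3·2^1 − 5 = 6 − 5 = 1.
Assume x(r) = 3·2^r − 5 for some r ≥ 1.
Then x(r+1) = 2x(r) + 5 = 2·(3·2^r − 5) + 5 = 6·2^r − 10 + 5 = 3·2^{r+1} − 5.
So the formula holds for r+1, and by induction x(k) = 3·2^k − 5 for all k ≥ 1.

x(k) = 3·2^k − 5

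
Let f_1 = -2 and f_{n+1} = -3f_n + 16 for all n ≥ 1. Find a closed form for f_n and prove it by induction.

Claim: f_n = 2·(-3)^n + 4.

Base case: f_1 = -2, and 2·(-3)^1 + 4 = -6 + 4 = -2.
Assume f_k = 2·(-3)^k + 4 for some k ≥ 1.
Then f_{k+1} = -3f_k + 16 = -3·(2·(-3)^k + 4) + 16 = -6·(-3)^k − 12 + 16 = 2·(-3)^{k+1} + 4.
This completes the inductive step, so f_n = 2·(-3)^n + 4 for all n ≥ 1.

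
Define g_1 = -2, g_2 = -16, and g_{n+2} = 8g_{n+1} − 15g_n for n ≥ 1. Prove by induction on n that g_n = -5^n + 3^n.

Base cases: g_1 = -2 and -5^1 + 3^1 = -2; g_2 = -16 and -5^2 + 3^2 = -16.
Assume g_i = -5^i + 3^i for all 1 ≤ i ≤ j, where j ≥ 2.
Then g_{j+1} = 8g_j − 15g_{j−1} = 8·(-5^j + 3^j) − 15·(-5^{j−1} + 3^{j−1}) = -(8·5 − 15)5^{j−1} + (8·3 − 15)3^{j−1} = -25·5^{j−1} + 9·3^{j−1} = -5^{j+1} + 3^{j+1}.
So the formula holds for j+1, and by strong induction g_n = -5^n + 3^n for all n ≥ 1.

g_n = -5^n + 3^n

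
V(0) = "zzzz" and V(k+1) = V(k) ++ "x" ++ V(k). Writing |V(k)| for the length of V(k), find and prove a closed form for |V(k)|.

Claim: |V(k)| = 5·2^k − 1.

Base case: |V(0)| = 4, and 5·2^0 − 1 = 4.
Assume |V(m)| = 5·2^m − 1.
Then |V(m+1)| = |V(m)| + 1 + |V(m)| = 2|V(m)| + 1 = 2(5·2^m − 1) + 1 = 5·2^{m+1} − 2 + 1 = 5·2^{m+1} − 1.
So the formula holds for m+1, and by induction |V(k)| = 5·2^k − 1 for all k ≥ 0.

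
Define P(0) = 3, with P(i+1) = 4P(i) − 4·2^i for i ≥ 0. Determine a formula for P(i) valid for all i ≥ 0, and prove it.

Claim: P(i) = 4^i + 2·2^i.

Base case: P(0) = 3, and 4^0 + 2·2^0 = 1 + 2 = 3.
Assume P(r) = 4^r + 2·2^r for some r ≥ 0.
Then P(r+1) = 4P(r) − 4·2^r = 4·(4^r + 2·2^r) − 4·2^r = 4^{r+1} + 8·2^r − 4·2^r = 4^{r+1} + 4·2^r = 4^{r+1} + 2·2^{r+1}.
Hence P(i) = 4^i + 2·2^i for every i ≥ 0, by induction.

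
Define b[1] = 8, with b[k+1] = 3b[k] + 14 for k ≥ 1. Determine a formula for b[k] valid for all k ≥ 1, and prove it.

Claim: b[k] = 5·3^k − 7.

Base case: b[1] = 8, and 5·3^1 − 7 = 15 − 7 = 8.
Assume b[j] = 5·3^j − 7 for some j ≥ 1.
Then b[j+1] = 3b[j] + 14 = 3·(5·3^j − 7) + 14 = 15·3^j − 21 + 14 = 5·3^{j+1} − 7.
This completes the inductive step, so b[k] = 5·3^k − 7 for all k ≥ 1.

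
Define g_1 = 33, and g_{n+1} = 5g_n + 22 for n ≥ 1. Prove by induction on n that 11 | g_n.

Base case: g_1 = 33 = 11·3, so 11 | g_1.
Assume 11 | g_r, so g_r = 11t for some integer t.
Then g_{r+1} = 5g_r + 22 = 5·(11t) + 22 = 11(5t + 2), so 11 | g_{r+1}.
Hence 11 | g_n for every n ≥ 1, by induction.

11 | g_n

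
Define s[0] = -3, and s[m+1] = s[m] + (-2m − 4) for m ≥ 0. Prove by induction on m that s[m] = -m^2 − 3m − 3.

Base case: s[0] = -3, and -0^2 − 3·0 − 3 = -3.
Assume s[k] = -k^2 − 3k − 3.
Then s[k+1] = s[k] + (-2k − 4) = (-k^2 − 3k − 3) + (-2k − 4) = -k^2 − 5k − 7,
and -(k+1)^2 − 3·(k+1) − 3 = -k^2 − 5k − 7.
This completes the inductive step, so s[m] = -m^2 − 3m − 3 for all m ≥ 0.

s[m] = -m^2 − 3m − 3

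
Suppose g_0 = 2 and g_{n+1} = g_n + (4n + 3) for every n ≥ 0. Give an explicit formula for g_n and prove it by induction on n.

Claim: g_n = 2n^2 + n + 2.

Base case: g_0 = 2, and 2·0^2 + 0 + 2 = 2.
Assume g_r = 2r^2 + r + 2.
Then g_{r+1} = g_r + (4r + 3) = (2r^2 + r + 2) + (4r + 3) = 2r^2 + 5r + 5,
and 2·(r+1)^2 + (r+1) + 2 = 2r^2 + 5r + 5.
This completes the inductive step, so g_n = 2n^2 + n + 2 for all n ≥ 0.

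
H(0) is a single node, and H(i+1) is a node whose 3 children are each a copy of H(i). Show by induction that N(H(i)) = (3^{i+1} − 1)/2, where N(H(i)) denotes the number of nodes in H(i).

Base case: N(H(0)) = 1, and (3^{0+1} − 1)/2 = 1.
Assume N(H(j)) = (3^{j+1} − 1)/2.
Then N(H(j+1)) = 1 + 3N(H(j)) = 1 + 3·(3^{j+1} − 1)/2 = 1 + (3^{j+2} − 3)/2 = (2 + 3^{j+2} − 3)/2 = (3^{j+2} − 1)/2.
This completes the inductive step, so N(H(i)) = (3^{i+1} − 1)/2 for all i ≥ 0.

N(H(i)) = (3^{i+1} − 1)/2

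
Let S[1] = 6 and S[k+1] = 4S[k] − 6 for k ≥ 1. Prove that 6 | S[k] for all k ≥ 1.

Base case: S[1] = 6 = 6·1, so 6 | S[1].
Assume 6 | S[j], so S[j] = 6t for some integer t.
Then S[j+1] = 4S[j] − 6 = 4·(6t) − 6 = 6(4t − 1), so 6 | S[j+1].
By induction, 6 | S[k] for all k ≥ 1.

6 | S[k]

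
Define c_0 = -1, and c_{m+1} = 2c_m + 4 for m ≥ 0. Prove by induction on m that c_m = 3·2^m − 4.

Base case: c_0 = -1, and 3·2^0 − 4 = 3 − 4 = -1.
Assume c_k = 3·2^k − 4 for some k ≥ 0.
Then c_{k+1} = 2c_k + 4 = 2·(3·2^k − 4) + 4 = 6·2^k − 8 + 4 = 3·2^{k+1} − 4.
So the formula holds for k+1, and by induction c_m = 3·2^m − 4 for all m ≥ 0.

c_m = 3·2^m − 4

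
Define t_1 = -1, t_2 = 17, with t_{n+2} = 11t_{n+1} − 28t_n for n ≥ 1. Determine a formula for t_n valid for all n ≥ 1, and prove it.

Claim: t_n = 7^n − 2·4^n.

Base cases: t_1 = -1 and 7^1 − 2·4^1 = -1; t_2 = 17 and 7^2 − 2·4^2 = 17.
Assume t_j = 7^j − 2·4^j for all 1 ≤ j ≤ k, where k ≥ 2.
Then t_{k+1} = 11t_k − 28t_{k−1} = 11·(7^k − 2·4^k) − 28·(7^{k−1} − 2·4^{k−1}) = (11·7 − 28)7^{k−1} − 2·(11·4 − 28)4^{k−1} = 49·7^{k−1} − 32·4^{k−1} = 7^{k+1} − 2·4^{k+1}.
By strong induction, t_n = 7^n − 2·4^n for all n ≥ 1.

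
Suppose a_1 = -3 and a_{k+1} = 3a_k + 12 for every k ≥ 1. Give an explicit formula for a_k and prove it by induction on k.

Claim: a_k = 3^k − 6.

Base case: a_1 = -3, and 3^1 − 6 = 3 − 6 = -3.
Assume a_m = 3^m − 6 for some m ≥ 1.
Then a_{m+1} = 3a_m + 12 = 3·(3^m − 6) + 12 = 3^{m+1} − 18 + 12 = 3^{m+1} − 6.
This completes the inductive step, so a_k = 3^k − 6 for all k ≥ 1.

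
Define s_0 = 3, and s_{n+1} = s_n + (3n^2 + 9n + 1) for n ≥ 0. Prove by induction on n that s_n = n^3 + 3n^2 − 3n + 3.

Base case: s_0 = 3, and 0^3 + 3·0^2 − 3·0 + 3 = 3.
Assume s_r = r^3 + 3r^2 − 3r + 3.
Then s_{r+1} = s_r + (3r^2 + 9r + 1) = (r^3 + 3r^2 − 3r + 3) + (3r^2 + 9r + 1) = r^3 + 6r^2 + 6r + 4,
and (r+1)^3 + 3·(r+1)^2 − 3·(r+1) + 3 = r^3 + 6r^2 + 6r + 4.
By induction, s_n = n^3 + 3n^2 − 3n + 3 for all n ≥ 0.

s_n = n^3 + 3n^2 − 3n + 3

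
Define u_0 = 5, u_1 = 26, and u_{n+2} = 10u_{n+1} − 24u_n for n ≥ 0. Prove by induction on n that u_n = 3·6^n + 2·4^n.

Base cases: u_0 = 5 and 3·6^0 + 2·4^0 = 5; u_1 = 26 and 3·6^1 + 2·4^1 = 26.
Assume u_j = 3·6^j + 2·4^j for all 0 ≤ j ≤ r, where r ≥ 1.
Then u_{r+1} = 10u_r − 24u_{r−1} = 10·(3·6^r + 2·4^r) − 24·(3·6^{r−1} + 2·4^{r−1}) = 3·(10·6 − 24)6^{r−1} + 2·(10·4 − 24)4^{r−1} = 108·6^{r−1} + 32·4^{r−1} = 3·6^{r+1} + 2·4^{r+1}.
This completes the inductive step, so u_n = 3·6^n + 2·4^n for all n ≥ 0.

u_n = 3·6^n + 2·4^n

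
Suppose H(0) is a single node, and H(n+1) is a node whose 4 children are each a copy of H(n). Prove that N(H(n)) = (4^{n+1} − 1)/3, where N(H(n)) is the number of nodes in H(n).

Base case: N(H(0)) = 1, and (4^{0+1} − 1)/3 = 1.
Assume N(H(j)) = (4^{j+1} − 1)/3.
Then N(H(j+1)) = 1 + 4N(H(j)) = 1 + 4·(4^{j+1} − 1)/3 = 1 + (4^{j+2} − 4)/3 = (3 + 4^{j+2} − 4)/3 = (4^{j+2} − 1)/3.
Hence N(H(n)) = (4^{n+1} − 1)/3 for every n ≥ 0, by induction.

N(H(n)) = (4^{n+1} − 1)/3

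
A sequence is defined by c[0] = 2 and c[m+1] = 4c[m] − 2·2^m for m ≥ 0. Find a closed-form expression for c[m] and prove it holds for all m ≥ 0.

Claim: c[m] = 4^m + 2^m.

Base case: c[0] = 2, and 4^0 + 2^0 = 1 + 1 = 2.
Assume c[r] = 4^r + 2^r for some r ≥ 0.
Then c[r+1] = 4c[r] − 2·2^r = 4·(4^r + 2^r) − 2·2^r = 4^{r+1} + 4·2^r − 2·2^r = 4^{r+1} + 2·2^r = 4^{r+1} + 2^{r+1}.
So the formula holds for r+1, and by induction c[m] = 4^m + 2^m for all m ≥ 0.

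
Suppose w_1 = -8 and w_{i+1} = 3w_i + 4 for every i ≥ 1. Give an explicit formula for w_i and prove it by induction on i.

Claim: w_i = -2·3^i − 2.

Base case: w_1 = -8, and -2·3^1 − 2 = -6 − 2 = -8.
Assume w_k = -2·3^k − 2 for some k ≥ 1.
Then w_{k+1} = 3w_k + 4 = 3·(-2·3^k − 2) + 4 = -6·3^k − 6 + 4 = -2·3^{k+1} − 2.
By induction, w_i = -2·3^i − 2 for all i ≥ 1.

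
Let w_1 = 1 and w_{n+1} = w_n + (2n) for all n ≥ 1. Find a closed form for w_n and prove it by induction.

Claim: w_n = n^2 − n + 1.

Base case: w_1 = 1, and 1^2 − 1 + 1 = 1.
Assume w_k = k^2 − k + 1.
Then w_{k+1} = w_k + (2k) = (k^2 − k + 1) + (2k) = k^2 + k + 1,
and (k+1)^2 − (k+1) + 1 = k^2 + k + 1.
Hence w_n = n^2 − n + 1 for every n ≥ 1, by induction.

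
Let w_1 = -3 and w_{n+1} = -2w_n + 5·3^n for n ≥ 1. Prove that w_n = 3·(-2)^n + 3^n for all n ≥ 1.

Base case: w_1 = -3, and 3·(-2)^1 + 3^1 = -6 + 3 = -3.
Assume w_j = 3·(-2)^j + 3^j for some j ≥ 1.
Then w_{j+1} = -2w_j + 5·3^j = -2·(3·(-2)^j + 3^j) + 5·3^j = 3·(-2)^{j+1} − 2·3^j + 5·3^j = 3·(-2)^{j+1} + 3·3^j = 3·(-2)^{j+1} + 3^{j+1}.
So the formula holds for j+1, and by induction w_n = 3·(-2)^n + 3^n for all n ≥ 1.

w_n = 3·(-2)^n + 3^n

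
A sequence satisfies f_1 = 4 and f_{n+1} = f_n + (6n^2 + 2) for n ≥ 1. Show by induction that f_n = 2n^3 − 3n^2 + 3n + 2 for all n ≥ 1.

Base case: f_1 = 4, and 2·1^3 − 3·1^2 + 3·1 + 2 = 4.
Assume f_r = 2r^3 − 3r^2 + 3r + 2.
Then f_{r+1} = f_r + (6r^2 + 2) = (2r^3 − 3r^2 + 3r + 2) + (6r^2 + 2) = 2r^3 + 3r^2 + 3r + 4,
and 2·(r+1)^3 − 3·(r+1)^2 + 3·(r+1) + 2 = 2r^3 + 3r^2 + 3r + 4.
Hence f_n = 2n^3 − 3n^2 + 3n + 2 for every n ≥ 1, by induction.

f_n = 2n^3 − 3n^2 + 3n + 2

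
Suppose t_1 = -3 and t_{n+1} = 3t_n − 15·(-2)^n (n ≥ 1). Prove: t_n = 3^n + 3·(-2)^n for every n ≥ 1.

Base case: t_1 = -3, and 3^1 + 3·(-2)^1 = 3 − 6 = -3.
Assume t_k = 3^k + 3·(-2)^k for some k ≥ 1.
Then t_{k+1} = 3t_k − 15·(-2)^k = 3·(3^k + 3·(-2)^k) − 15·(-2)^k = 3^{k+1} + 9·(-2)^k − 15·(-2)^k = 3^{k+1} − 6·(-2)^k = 3^{k+1} + 3·(-2)^{k+1}.
Hence t_n = 3^n + 3·(-2)^n for every n ≥ 1, by induction.

t_n = 3^n + 3·(-2)^n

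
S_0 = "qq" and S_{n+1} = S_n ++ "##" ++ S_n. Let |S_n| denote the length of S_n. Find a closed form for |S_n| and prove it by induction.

Claim: |S_n| = 2^{n+2} − 2.

Base case: |S_0| = 2, and 2^{0+2} − 2 = 2.
Assume |S_j| = 2^{j+2} − 2.
Then |S_{j+1}| = |S_j| + 2 + |S_j| = 2|S_j| + 2 = 2(2^{j+2} − 2) + 2 = 2^{j+3} − 4 + 2 = 2^{j+3} − 2.
So the formula holds for j+1, and by induction |S_n| = 2^{n+2} − 2 for all n ≥ 0.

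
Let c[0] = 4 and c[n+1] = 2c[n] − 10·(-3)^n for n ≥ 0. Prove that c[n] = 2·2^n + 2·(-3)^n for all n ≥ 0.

Base case: c[0] = 4, and 2·2^0 + 2·(-3)^0 = 2 + 2 = 4.
Assume c[k] = 2·2^k + 2·(-3)^k for some k ≥ 0.
Then c[k+1] = 2c[k] − 10·(-3)^k = 2·(2·2^k + 2·(-3)^k) − 10·(-3)^k = 2·2^{k+1} + 4·(-3)^k − 10·(-3)^k = 2·2^{k+1} − 6·(-3)^k = 2·2^{k+1} + 2·(-3)^{k+1}.
So the formula holds for k+1, and by induction c[n] = 2·2^n + 2·(-3)^n for all n ≥ 0.

c[n] = 2·2^n + 2·(-3)^n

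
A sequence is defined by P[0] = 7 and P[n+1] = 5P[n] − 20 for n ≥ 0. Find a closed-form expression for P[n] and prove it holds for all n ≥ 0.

Claim: P[n] = 2·5^n + 5.

Base case: P[0] = 7, and 2·5^0 + 5 = 2 + 5 = 7.
Assume P[r] = 2·5^r + 5 for some r ≥ 0.
Then P[r+1] = 5P[r] − 20 = 5·(2·5^r + 5) − 20 = 10·5^r + 25 − 20 = 2·5^{r+1} + 5.
Hence P[n] = 2·5^n + 5 for every n ≥ 0, by induction.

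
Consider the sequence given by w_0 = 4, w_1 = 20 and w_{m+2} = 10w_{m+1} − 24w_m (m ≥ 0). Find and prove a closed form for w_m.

Claim: w_m = 2·6^m + 2·4^m.

Base cases: w_0 = 4 and 2·6^0 + 2·4^0 = 4; w_1 = 20 and 2·6^1 + 2·4^1 = 20.
Assume w_i = 2·6^i + 2·4^i for all 0 ≤ i ≤ j, where j ≥ 1.
Then w_{j+1} = 10w_j − 24w_{j−1} = 10·(2·6^j + 2·4^j) − 24·(2·6^{j−1} + 2·4^{j−1}) = 2·(10·6 − 24)6^{j−1} + 2·(10·4 − 24)4^{j−1} = 72·6^{j−1} + 32·4^{j−1} = 2·6^{j+1} + 2·4^{j+1}.
This completes the inductive step, so w_m = 2·6^m + 2·4^m for all m ≥ 0.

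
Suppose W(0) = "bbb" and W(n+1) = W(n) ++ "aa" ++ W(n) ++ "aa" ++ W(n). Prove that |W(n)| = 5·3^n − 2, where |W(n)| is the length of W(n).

Base case: |W(0)| = 3, and 5·3^0 − 2 = 3.
Assume |W(k)| = 5·3^k − 2.
Then |W(k+1)| = 3|W(k)| + 4 = 3(5·3^k − 2) + 4 = 5·3^{k+1} − 6 + 4 = 5·3^{k+1} − 2.
By induction, |W(n)| = 5·3^n − 2 for all n ≥ 0.

|W(n)| = 5·3^n − 2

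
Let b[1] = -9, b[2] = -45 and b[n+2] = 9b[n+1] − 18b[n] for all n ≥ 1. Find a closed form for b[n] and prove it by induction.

Claim: b[n] = -3^n − 6^n.

Base cases: b[1] = -9 and -3^1 − 6^1 = -9; b[2] = -45 and -3^2 − 6^2 = -45.
Assume b[j] = -3^j − 6^j for all 1 ≤ j ≤ m, where m ≥ 2.
Then b[m+1] = 9b[m] − 18b[m−1] = 9·(-3^m − 6^m) − 18·(-3^{m−1} − 6^{m−1}) = -(9·3 − 18)3^{m−1} − (9·6 − 18)6^{m−1} = -9·3^{m−1} − 36·6^{m−1} = -3^{m+1} − 6^{m+1}.
By strong induction, b[n] = -3^n − 6^n for all n ≥ 1.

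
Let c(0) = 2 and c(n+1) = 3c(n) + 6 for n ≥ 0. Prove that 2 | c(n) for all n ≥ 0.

Base case: c(0) = 2 = 2·1, so 2 | c(0).
Assume 2 | c(j), so c(j) = 2t for some integer t.
Then c(j+1) = 3c(j) + 6 = 3·(2t) + 6 = 2(3t + 3), so 2 | c(j+1).
Hence 2 | c(n) for every n ≥ 0, by induction.

2 | c(n)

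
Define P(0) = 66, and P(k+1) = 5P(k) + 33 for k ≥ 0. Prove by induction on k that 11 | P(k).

Base case: P(0) = 66 = 11·6, so 11 | P(0).
Assume 11 | P(m), so P(m) = 11t for some integer t.
Then P(m+1) = 5P(m) + 33 = 5·(11t) + 33 = 11(5t + 3), so 11 | P(m+1).
By induction, 11 | P(k) for all k ≥ 0.

11 | P(k)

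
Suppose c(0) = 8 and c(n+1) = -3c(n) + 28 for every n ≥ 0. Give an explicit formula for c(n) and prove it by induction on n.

Claim: c(n) = (-3)^n + 7.

Base case: c(0) = 8, and (-3)^0 + 7 = 1 + 7 = 8.
Assume c(m) = (-3)^m + 7 for some m ≥ 0.
Then c(m+1) = -3c(m) + 28 = -3·((-3)^m + 7) + 28 = -3·(-3)^m − 21 + 28 = (-3)^{m+1} + 7.
This completes the inductive step, so c(n) = (-3)^n + 7 for all n ≥ 0.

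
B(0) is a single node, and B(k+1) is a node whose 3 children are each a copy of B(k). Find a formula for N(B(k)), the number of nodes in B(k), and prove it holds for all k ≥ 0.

Claim: N(B(k)) = (3^{k+1} − 1)/2.

Base case: N(B(0)) = 1, and (3^{0+1} − 1)/2 = 1.
Assume N(B(m)) = (3^{m+1} − 1)/2.
Then N(B(m+1)) = 1 + 3N(B(m)) = 1 + 3·(3^{m+1} − 1)/2 = 1 + (3^{m+2} − 3)/2 = (2 + 3^{m+2} − 3)/2 = (3^{m+2} − 1)/2.
Hence N(B(k)) = (3^{k+1} − 1)/2 for every k ≥ 0, by induction.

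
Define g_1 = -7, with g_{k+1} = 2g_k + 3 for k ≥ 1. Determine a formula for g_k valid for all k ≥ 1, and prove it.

Claim: g_k = -2^{k+1} − 3.

Base case: g_1 = -7, and -2^{1+1} − 3 = -4 − 3 = -7.
Assume g_j = -2^{j+1} − 3 for some j ≥ 1.
Then g_{j+1} = 2g_j + 3 = 2·(-2^{j+1} − 3) + 3 = -2^{j+2} − 6 + 3 = -2^{j+2} − 3.
Hence g_k = -2^{k+1} − 3 for every k ≥ 1, by induction.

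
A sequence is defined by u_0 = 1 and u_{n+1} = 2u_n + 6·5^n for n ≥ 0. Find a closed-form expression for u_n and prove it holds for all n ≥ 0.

Claim: u_n = -2^n + 2·5^n.

Base case: u_0 = 1, and -2^0 + 2·5^0 = -1 + 2 = 1.
Assume u_j = -2^j + 2·5^j for some j ≥ 0.
Then u_{j+1} = 2u_j + 6·5^j = 2·(-2^j + 2·5^j) + 6·5^j = -2^{j+1} + 4·5^j + 6·5^j = -2^{j+1} + 10·5^j = -2^{j+1} + 2·5^{j+1}.
This completes the inductive step, so u_n = -2^n + 2·5^n for all n ≥ 0.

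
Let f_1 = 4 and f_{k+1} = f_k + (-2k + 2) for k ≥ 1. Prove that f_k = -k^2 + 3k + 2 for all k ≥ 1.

Base case: f_1 = 4, and -1^2 + 3·1 + 2 = 4.
Assume f_m = -m^2 + 3m + 2.
Then f_{m+1} = f_m + (-2m + 2) = (-m^2 + 3m + 2) + (-2m + 2) = -m^2 + m + 4,
and -(m+1)^2 + 3·(m+1) + 2 = -m^2 + m + 4.
Hence f_k = -k^2 + 3k + 2 for every k ≥ 1, by induction.

f_k = -k^2 + 3k + 2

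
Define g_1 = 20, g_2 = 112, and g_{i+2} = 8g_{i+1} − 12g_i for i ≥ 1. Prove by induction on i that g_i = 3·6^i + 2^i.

Base cases: g_1 = 20 and 3·6^1 + 2^1 = 20; g_2 = 112 and 3·6^2 + 2^2 = 112.
Assume g_j = 3·6^j + 2^j for all 1 ≤ j ≤ m, where m ≥ 2.
Then g_{m+1} = 8g_m − 12g_{m−1} = 8·(3·6^m + 2^m) − 12·(3·6^{m−1} + 2^{m−1}) = 3·(8·6 − 12)6^{m−1} + (8·2 − 12)2^{m−1} = 108·6^{m−1} + 4·2^{m−1} = 3·6^{m+1} + 2^{m+1}.
So the formula holds for m+1, and by strong induction g_i = 3·6^i + 2^i for all i ≥ 1.

g_i = 3·6^i + 2^i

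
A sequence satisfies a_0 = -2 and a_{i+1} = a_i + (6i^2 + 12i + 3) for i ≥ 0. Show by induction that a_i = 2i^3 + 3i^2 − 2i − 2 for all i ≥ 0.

Base case: a_0 = -2, and 2·0^3 + 3·0^2 − 2·0 − 2 = -2.
Assume a_r = 2r^3 + 3r^2 − 2r − 2.
Then a_{r+1} = a_r + (6r^2 + 12r + 3) = (2r^3 + 3r^2 − 2r − 2) + (6r^2 + 12r + 3) = 2r^3 + 9r^2 + 10r + 1,
and 2·(r+1)^3 + 3·(r+1)^2 − 2·(r+1) − 2 = 2r^3 + 9r^2 + 10r + 1.
This completes the inductive step, so a_i = 2i^3 + 3i^2 − 2i − 2 for all i ≥ 0.

a_i = 2i^3 + 3i^2 − 2i − 2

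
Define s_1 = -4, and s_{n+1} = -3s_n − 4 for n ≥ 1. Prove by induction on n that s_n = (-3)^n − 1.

Base case: s_1 = -4, and (-3)^1 − 1 = -3 − 1 = -4.
Assume s_m = (-3)^m − 1 for some m ≥ 1.
Then s_{m+1} = -3s_m − 4 = -3·((-3)^m − 1) − 4 = -3·(-3)^m + 3 − 4 = (-3)^{m+1} − 1.
This completes the inductive step, so s_n = (-3)^n − 1 for all n ≥ 1.

s_n = (-3)^n − 1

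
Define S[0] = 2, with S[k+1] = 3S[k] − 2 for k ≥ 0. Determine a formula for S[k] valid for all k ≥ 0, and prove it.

Claim: S[k] = 3^k + 1.

Base case: S[0] = 2, and 3^0 + 1 = 1 + 1 = 2.
Assume S[m] = 3^m + 1 for some m ≥ 0.
Then S[m+1] = 3S[m] − 2 = 3·(3^m + 1) − 2 = 3^{m+1} + 3 − 2 = 3^{m+1} + 1.
Hence S[k] = 3^k + 1 for every k ≥ 0, by induction.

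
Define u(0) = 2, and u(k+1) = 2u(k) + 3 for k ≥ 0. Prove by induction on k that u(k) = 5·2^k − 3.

Base case: u(0) = 2, and 5·2^0 − 3 = 5 − 3 = 2.
Assume u(j) = 5·2^j − 3 for some j ≥ 0.
Then u(j+1) = 2u(j) + 3 = 2·(5·2^j − 3) + 3 = 10·2^j − 6 + 3 = 5·2^{j+1} − 3.
Hence u(k) = 5·2^k − 3 for every k ≥ 0, by induction.

u(k) = 5·2^k − 3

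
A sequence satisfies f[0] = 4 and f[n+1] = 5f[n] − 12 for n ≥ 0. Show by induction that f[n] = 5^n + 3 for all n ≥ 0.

Base case: f[0] = 4, and 5^0 + 3 = 1 + 3 = 4.
Assume f[k] = 5^k + 3 for some k ≥ 0.
Then f[k+1] = 5f[k] − 12 = 5·(5^k + 3) − 12 = 5^{k+1} + 15 − 12 = 5^{k+1} + 3.
Hence f[n] = 5^n + 3 for every n ≥ 0, by induction.

f[n] = 5^n + 3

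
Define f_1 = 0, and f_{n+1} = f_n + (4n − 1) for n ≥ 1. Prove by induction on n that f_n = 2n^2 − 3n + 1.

Base case: f_1 = 0, and 2·1^2 − 3·1 + 1 = 0.
Assume f_j = 2j^2 − 3j + 1.
Then f_{j+1} = f_j + (4j − 1) = (2j^2 − 3j + 1) + (4j − 1) = 2j^2 + j,
and 2·(j+1)^2 − 3·(j+1) + 1 = 2j^2 + j.
This completes the inductive step, so f_n = 2n^2 − 3n + 1 for all n ≥ 1.

f_n = 2n^2 − 3n + 1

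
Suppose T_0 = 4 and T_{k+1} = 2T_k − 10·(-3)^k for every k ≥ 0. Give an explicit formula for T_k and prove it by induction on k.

Claim: T_k = 2·2^k + 2·(-3)^k.

Base case: T_0 = 4, and 2·2^0 + 2·(-3)^0 = 2 + 2 = 4.
Assume T_m = 2·2^m + 2·(-3)^m for some m ≥ 0.
Then T_{m+1} = 2T_m − 10·(-3)^m = 2·(2·2^m + 2·(-3)^m) − 10·(-3)^m = 2·2^{m+1} + 4·(-3)^m − 10·(-3)^m = 2·2^{m+1} − 6·(-3)^m = 2·2^{m+1} + 2·(-3)^{m+1}.
This completes the inductive step, so T_k = 2·2^k + 2·(-3)^k for all k ≥ 0.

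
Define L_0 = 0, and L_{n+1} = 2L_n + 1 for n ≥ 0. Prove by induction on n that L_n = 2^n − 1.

Base case: L_0 = 0, and 2^0 − 1 = 1 − 1 = 0.
Assume L_j = 2^j − 1 for some j ≥ 0.
Then L_{j+1} = 2L_j + 1 = 2·(2^j − 1) + 1 = 2^{j+1} − 2 + 1 = 2^{j+1} − 1.
So the formula holds for j+1, and by induction L_n = 2^n − 1 for all n ≥ 0.

L_n = 2^n − 1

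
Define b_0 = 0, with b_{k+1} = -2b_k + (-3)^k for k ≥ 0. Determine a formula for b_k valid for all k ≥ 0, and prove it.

Claim: b_k = (-2)^k − (-3)^k.

Base case: b_0 = 0, and (-2)^0 − (-3)^0 = 1 − 1 = 0.
Assume b_j = (-2)^j − (-3)^j for some j ≥ 0.
Then b_{j+1} = -2b_j + (-3)^j = -2·((-2)^j − (-3)^j) + (-3)^j = (-2)^{j+1} + 2·(-3)^j + (-3)^j = (-2)^{j+1} + 3·(-3)^j = (-2)^{j+1} − (-3)^{j+1}.
So the formula holds for j+1, and by induction b_k = (-2)^k − (-3)^k for all k ≥ 0.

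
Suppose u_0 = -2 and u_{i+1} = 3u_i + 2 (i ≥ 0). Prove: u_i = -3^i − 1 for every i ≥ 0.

Base case: u_0 = -2, and -3^0 − 1 = -1 − 1 = -2.
Assume u_j = -3^j − 1 for some j ≥ 0.
Then u_{j+1} = 3u_j + 2 = 3·(-3^j − 1) + 2 = -3^{j+1} − 3 + 2 = -3^{j+1} − 1.
This completes the inductive step, so u_i = -3^i − 1 for all i ≥ 0.

u_i = -3^i − 1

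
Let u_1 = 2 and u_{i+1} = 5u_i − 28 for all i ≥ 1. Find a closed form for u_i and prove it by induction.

Claim: u_i = -5^i + 7.

Base case: u_1 = 2, and -5^1 + 7 = -5 + 7 = 2.
Assume u_m = -5^m + 7 for some m ≥ 1.
Then u_{m+1} = 5u_m − 28 = 5·(-5^m + 7) − 28 = -5^{m+1} + 35 − 28 = -5^{m+1} + 7.
So the formula holds for m+1, and by induction u_i = -5^i + 7 for all i ≥ 1.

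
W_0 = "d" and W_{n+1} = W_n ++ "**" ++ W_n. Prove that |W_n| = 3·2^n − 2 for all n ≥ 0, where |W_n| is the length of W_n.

Base case: |W_0| = 1, and 3·2^0 − 2 = 1.
Assume |W_j| = 3·2^j − 2.
Then |W_{j+1}| = |W_j| + 2 + |W_j| = 2|W_j| + 2 = 2(3·2^j − 2) + 2 = 3·2^{j+1} − 4 + 2 = 3·2^{j+1} − 2.
This completes the inductive step, so |W_n| = 3·2^n − 2 for all n ≥ 0.

|W_n| = 3·2^n − 2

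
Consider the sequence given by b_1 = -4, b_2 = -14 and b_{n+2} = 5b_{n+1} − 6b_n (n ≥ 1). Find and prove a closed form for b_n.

Claim: b_n = 2^n − 2·3^n.

Base cases: b_1 = -4 and 2^1 − 2·3^1 = -4; b_2 = -14 and 2^2 − 2·3^2 = -14.
Assume b_j = 2^j − 2·3^j for all 1 ≤ j ≤ r, where r ≥ 2.
Then b_{r+1} = 5b_r − 6b_{r−1} = 5·(2^r − 2·3^r) − 6·(2^{r−1} − 2·3^{r−1}) = (5·2 − 6)2^{r−1} − 2·(5·3 − 6)3^{r−1} = 4·2^{r−1} − 18·3^{r−1} = 2^{r+1} − 2·3^{r+1}.
Hence b_n = 2^n − 2·3^n for every n ≥ 1, by strong induction.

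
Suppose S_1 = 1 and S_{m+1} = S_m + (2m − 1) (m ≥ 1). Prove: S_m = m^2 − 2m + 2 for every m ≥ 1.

Base case: S_1 = 1, and 1^2 − 2·1 + 2 = 1.
Assume S_r = r^2 − 2r + 2.
Then S_{r+1} = S_r + (2r − 1) = (r^2 − 2r + 2) + (2r − 1) = r^2 + 1,
and (r+1)^2 − 2·(r+1) + 2 = r^2 + 1.
Hence S_m = m^2 − 2m + 2 for every m ≥ 1, by induction.

S_m = m^2 − 2m + 2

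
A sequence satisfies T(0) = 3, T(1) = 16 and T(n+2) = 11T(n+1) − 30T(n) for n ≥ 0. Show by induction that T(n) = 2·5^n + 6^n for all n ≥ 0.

Base cases: T(0) = 3 and 2·5^0 + 6^0 = 3; T(1) = 16 and 2·5^1 + 6^1 = 16.
Assume T(j) = 2·5^j + 6^j for all 0 ≤ j ≤ r, where r ≥ 1.
Then T(r+1) = 11T(r) − 30T(r−1) = 11·(2·5^r + 6^r) − 30·(2·5^{r−1} + 6^{r−1}) = 2·(11·5 − 30)5^{r−1} + (11·6 − 30)6^{r−1} = 50·5^{r−1} + 36·6^{r−1} = 2·5^{r+1} + 6^{r+1}.
Hence T(n) = 2·5^n + 6^n for every n ≥ 0, by strong induction.

T(n) = 2·5^n + 6^n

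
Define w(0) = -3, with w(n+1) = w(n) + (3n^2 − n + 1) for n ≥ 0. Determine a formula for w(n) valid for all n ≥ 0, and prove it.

Claim: w(n) = n^3 − 2n^2 + 2n − 3.

Base case: w(0) = -3, and 0^3 − 2·0^2 + 2·0 − 3 = -3.
Assume w(k) = k^3 − 2k^2 + 2k − 3.
Then w(k+1) = w(k) + (3k^2 − k + 1) = (k^3 − 2k^2 + 2k − 3) + (3k^2 − k + 1) = k^3 + k^2 + k − 2,
and (k+1)^3 − 2·(k+1)^2 + 2·(k+1) − 3 = k^3 + k^2 + k − 2.
This completes the inductive step, so w(n) = n^3 − 2n^2 + 2n − 3 for all n ≥ 0.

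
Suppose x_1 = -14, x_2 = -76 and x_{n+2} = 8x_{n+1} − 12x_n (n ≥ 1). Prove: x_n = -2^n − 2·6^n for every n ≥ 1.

Base cases: x_1 = -14 and -2^1 − 2·6^1 = -14; x_2 = -76 and -2^2 − 2·6^2 = -76.
Assume x_j = -2^j − 2·6^j for all 1 ≤ j ≤ r, where r ≥ 2.
Then x_{r+1} = 8x_r − 12x_{r−1} = 8·(-2^r − 2·6^r) − 12·(-2^{r−1} − 2·6^{r−1}) = -(8·2 − 12)2^{r−1} − 2·(8·6 − 12)6^{r−1} = -4·2^{r−1} − 72·6^{r−1} = -2^{r+1} − 2·6^{r+1}.
So the formula holds for r+1, and by strong induction x_n = -2^n − 2·6^n for all n ≥ 1.

x_n = -2^n − 2·6^n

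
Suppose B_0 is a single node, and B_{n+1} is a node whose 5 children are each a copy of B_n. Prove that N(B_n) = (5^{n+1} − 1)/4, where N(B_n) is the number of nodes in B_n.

Base case: N(B_0) = 1, and (5^{0+1} − 1)/4 = 1.
Assume N(B_j) = (5^{j+1} − 1)/4.
Then N(B_{j+1}) = 1 + 5N(B_j) = 1 + 5·(5^{j+1} − 1)/4 = 1 + (5^{j+2} − 5)/4 = (4 + 5^{j+2} − 5)/4 = (5^{j+2} − 1)/4.
So the formula holds for j+1, and by induction N(B_n) = (5^{n+1} − 1)/4 for all n ≥ 0.

N(B_n) = (5^{n+1} − 1)/4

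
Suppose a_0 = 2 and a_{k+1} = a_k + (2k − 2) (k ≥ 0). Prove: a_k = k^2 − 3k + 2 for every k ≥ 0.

Base case: a_0 = 2, and 0^2 − 3·0 + 2 = 2.
Assume a_r = r^2 − 3r + 2.
Then a_{r+1} = a_r + (2r − 2) = (r^2 − 3r + 2) + (2r − 2) = r^2 − r,
and (r+1)^2 − 3·(r+1) + 2 = r^2 − r.
By induction, a_k = k^2 − 3k + 2 for all k ≥ 0.

a_k = k^2 − 3k + 2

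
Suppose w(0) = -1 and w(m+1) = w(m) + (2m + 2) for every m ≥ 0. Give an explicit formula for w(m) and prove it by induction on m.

Claim: w(m) = m^2 + m − 1.

Base case: w(0) = -1, and 0^2 + 0 − 1 = -1.
Assume w(j) = j^2 + j − 1.
Then w(j+1) = w(j) + (2j + 2) = (j^2 + j − 1) + (2j + 2) = j^2 + 3j + 1,
and (j+1)^2 + (j+1) − 1 = j^2 + 3j + 1.
Hence w(m) = m^2 + m − 1 for every m ≥ 0, by induction.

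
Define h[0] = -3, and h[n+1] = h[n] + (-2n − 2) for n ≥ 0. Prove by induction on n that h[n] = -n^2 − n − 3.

Base case: h[0] = -3, and -0^2 − 0 − 3 = -3.
Assume h[r] = -r^2 − r − 3.
Then h[r+1] = h[r] + (-2r − 2) = (-r^2 − r − 3) + (-2r − 2) = -r^2 − 3r − 5,
and -(r+1)^2 − (r+1) − 3 = -r^2 − 3r − 5.
Hence h[n] = -n^2 − n − 3 for every n ≥ 0, by induction.

h[n] = -n^2 − n − 3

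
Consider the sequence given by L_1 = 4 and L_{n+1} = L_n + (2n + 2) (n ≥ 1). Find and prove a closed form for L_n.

Claim: L_n = n^2 + n + 2.

Base case: L_1 = 4, and 1^2 + 1 + 2 = 4.
Assume L_j = j^2 + j + 2.
Then L_{j+1} = L_j + (2j + 2) = (j^2 + j + 2) + (2j + 2) = j^2 + 3j + 4,
and (j+1)^2 + (j+1) + 2 = j^2 + 3j + 4.
This completes the inductive step, so L_n = n^2 + n + 2 for all n ≥ 1.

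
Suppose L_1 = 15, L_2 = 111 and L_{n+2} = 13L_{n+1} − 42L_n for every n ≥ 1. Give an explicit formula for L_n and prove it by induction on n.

Claim: L_n = 3·7^n − 6^n.

Base cases: L_1 = 15 and 3·7^1 − 6^1 = 15; L_2 = 111 and 3·7^2 − 6^2 = 111.
Assume L_i = 3·7^i − 6^i for all 1 ≤ i ≤ j, where j ≥ 2.
Then L_{j+1} = 13L_j − 42L_{j−1} = 13·(3·7^j − 6^j) − 42·(3·7^{j−1} − 6^{j−1}) = 3·(13·7 − 42)7^{j−1} − (13·6 − 42)6^{j−1} = 147·7^{j−1} − 36·6^{j−1} = 3·7^{j+1} − 6^{j+1}.
By strong induction, L_n = 3·7^n − 6^n for all n ≥ 1.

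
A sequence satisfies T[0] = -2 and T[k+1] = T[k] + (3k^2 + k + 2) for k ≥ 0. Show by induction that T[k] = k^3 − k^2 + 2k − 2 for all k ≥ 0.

Base case: T[0] = -2, and 0^3 − 0^2 + 2·0 − 2 = -2.
Assume T[r] = r^3 − r^2 + 2r − 2.
Then T[r+1] = T[r] + (3r^2 + r + 2) = (r^3 − r^2 + 2r − 2) + (3r^2 + r + 2) = r^3 + 2r^2 + 3r,
and (r+1)^3 − (r+1)^2 + 2·(r+1) − 2 = r^3 + 2r^2 + 3r.
Hence T[k] = k^3 − k^2 + 2k − 2 for every k ≥ 0, by induction.

T[k] = k^3 − k^2 + 2k − 2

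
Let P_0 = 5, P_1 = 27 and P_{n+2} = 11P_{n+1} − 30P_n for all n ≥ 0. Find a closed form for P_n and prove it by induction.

Claim: P_n = 3·5^n + 2·6^n.

Base cases: P_0 = 5 and 3·5^0 + 2·6^0 = 5; P_1 = 27 and 3·5^1 + 2·6^1 = 27.
Assume P_j = 3·5^j + 2·6^j for all 0 ≤ j ≤ r, where r ≥ 1.
Then P_{r+1} = 11P_r − 30P_{r−1} = 11·(3·5^r + 2·6^r) − 30·(3·5^{r−1} + 2·6^{r−1}) = 3·(11·5 − 30)5^{r−1} + 2·(11·6 − 30)6^{r−1} = 75·5^{r−1} + 72·6^{r−1} = 3·5^{r+1} + 2·6^{r+1}.
By strong induction, P_n = 3·5^n + 2·6^n for all n ≥ 0.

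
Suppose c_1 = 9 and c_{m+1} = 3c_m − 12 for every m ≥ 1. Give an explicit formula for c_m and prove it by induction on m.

Claim: c_m = 3^m + 6.

Base case: c_1 = 9, and 3^1 + 6 = 3 + 6 = 9.
Assume c_r = 3^r + 6 for some r ≥ 1.
Then c_{r+1} = 3c_r − 12 = 3·(3^r + 6) − 12 = 3^{r+1} + 18 − 12 = 3^{r+1} + 6.
Hence c_m = 3^m + 6 for every m ≥ 1, by induction.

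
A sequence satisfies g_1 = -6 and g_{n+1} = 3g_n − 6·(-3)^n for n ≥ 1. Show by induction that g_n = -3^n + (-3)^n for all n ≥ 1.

Base case: g_1 = -6, and -3^1 + (-3)^1 = -3 − 3 = -6.
Assume g_j = -3^j + (-3)^j for some j ≥ 1.
Then g_{j+1} = 3g_j − 6·(-3)^j = 3·(-3^j + (-3)^j) − 6·(-3)^j = -3^{j+1} + 3·(-3)^j − 6·(-3)^j = -3^{j+1} − 3·(-3)^j = -3^{j+1} + (-3)^{j+1}.
Hence g_n = -3^n + (-3)^n for every n ≥ 1, by induction.

g_n = -3^n + (-3)^n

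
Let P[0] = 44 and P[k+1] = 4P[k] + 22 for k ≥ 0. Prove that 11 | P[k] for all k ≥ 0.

Base case: P[0] = 44 = 11·4, so 11 | P[0].
Assume 11 | P[r], so P[r] = 11t for some integer t.
Then P[r+1] = 4P[r] + 22 = 4·(11t) + 22 = 11(4t + 2), so 11 | P[r+1].
Hence 11 | P[k] for every k ≥ 0, by induction.

11 | P[k]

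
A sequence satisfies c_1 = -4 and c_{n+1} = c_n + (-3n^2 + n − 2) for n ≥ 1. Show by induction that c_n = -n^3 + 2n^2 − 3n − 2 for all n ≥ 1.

Base case: c_1 = -4, and -1^3 + 2·1^2 − 3·1 − 2 = -4.
Assume c_k = -k^3 + 2k^2 − 3k − 2.
Then c_{k+1} = c_k + (-3k^2 + k − 2) = (-k^3 + 2k^2 − 3k − 2) + (-3k^2 + k − 2) = -k^3 − k^2 − 2k − 4,
and -(k+1)^3 + 2·(k+1)^2 − 3·(k+1) − 2 = -k^3 − k^2 − 2k − 4.
This completes the inductive step, so c_n = -n^3 + 2n^2 − 3n − 2 for all n ≥ 1.

c_n = -n^3 + 2n^2 − 3n − 2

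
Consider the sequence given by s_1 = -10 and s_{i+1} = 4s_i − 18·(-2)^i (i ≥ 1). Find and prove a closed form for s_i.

Claim: s_i = -4^i + 3·(-2)^i.

Base case: s_1 = -10, and -4^1 + 3·(-2)^1 = -4 − 6 = -10.
Assume s_j = -4^j + 3·(-2)^j for some j ≥ 1.
Then s_{j+1} = 4s_j − 18·(-2)^j = 4·(-4^j + 3·(-2)^j) − 18·(-2)^j = -4^{j+1} + 12·(-2)^j − 18·(-2)^j = -4^{j+1} − 6·(-2)^j = -4^{j+1} + 3·(-2)^{j+1}.
So the formula holds for j+1, and by induction s_i = -4^i + 3·(-2)^i for all i ≥ 1.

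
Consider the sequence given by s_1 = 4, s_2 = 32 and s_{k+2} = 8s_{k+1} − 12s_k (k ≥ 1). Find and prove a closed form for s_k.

Claim: s_k = -2^k + 6^k.

Base cases: s_1 = 4 and -2^1 + 6^1 = 4; s_2 = 32 and -2^2 + 6^2 = 32.
Assume s_i = -2^i + 6^i for all 1 ≤ i ≤ j, where j ≥ 2.
Then s_{j+1} = 8s_j − 12s_{j−1} = 8·(-2^j + 6^j) − 12·(-2^{j−1} + 6^{j−1}) = -(8·2 − 12)2^{j−1} + (8·6 − 12)6^{j−1} = -4·2^{j−1} + 36·6^{j−1} = -2^{j+1} + 6^{j+1}.
By strong induction, s_k = -2^k + 6^k for all k ≥ 1.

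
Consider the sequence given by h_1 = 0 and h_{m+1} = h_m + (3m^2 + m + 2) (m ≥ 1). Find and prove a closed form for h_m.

Claim: h_m = m^3 − m^2 + 2m − 2.

Base case: h_1 = 0, and 1^3 − 1^2 + 2·1 − 2 = 0.
Assume h_k = k^3 − k^2 + 2k − 2.
Then h_{k+1} = h_k + (3k^2 + k + 2) = (k^3 − k^2 + 2k − 2) + (3k^2 + k + 2) = k^3 + 2k^2 + 3k,
and (k+1)^3 − (k+1)^2 + 2·(k+1) − 2 = k^3 + 2k^2 + 3k.
This completes the inductive step, so h_m = m^3 − m^2 + 2m − 2 for all m ≥ 1.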